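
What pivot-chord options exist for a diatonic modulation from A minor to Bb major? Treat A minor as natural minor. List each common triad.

Dm, F

Triads in A minor (natural minor): A minor (i), B diminished (ii°), C major (III), D minor (iv), E minor (v), F major (VI), G major (VII).
Triads in Bb major: Bb major (I), C minor (ii), D minor (iii), Eb major (IV), F major (V), G minor (vi), A diminished (vii°).
Shared triads with their functions: D minor (iv in A minor, iii in Bb major); F major (VI in A minor, V in Bb major).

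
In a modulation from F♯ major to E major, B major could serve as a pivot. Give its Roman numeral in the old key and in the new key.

IV in F♯ major; V in E major

The scale of F♯ major is F♯ G♯ A♯ B C♯ D♯ E♯; B is degree 4, and the triad built there (B-D♯-F♯) is major, so it is IV.
The scale of E major is E F♯ G♯ A B C♯ D♯; B is degree 5, and the triad built there (B-D♯-F♯) is major, so it is V.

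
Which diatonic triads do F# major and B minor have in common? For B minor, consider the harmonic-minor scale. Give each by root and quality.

F#

Triads in F# major: F# (I), G#m (ii), A#m (iii), B (IV), C# (V), D#m (vi), E#dim (vii°).
Triads in B minor (harmonic minor): Bm (i), C#dim (ii°), Daug (III+), Em (iv), F# (V), G (VI), A#dim (vii°).
Shared triads with their functions: F# (I in F# major, V in B minor).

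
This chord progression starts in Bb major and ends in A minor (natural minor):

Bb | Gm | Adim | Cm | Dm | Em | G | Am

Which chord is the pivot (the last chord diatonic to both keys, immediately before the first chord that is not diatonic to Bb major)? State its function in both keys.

Chords diatonic to Bb major: Bb, Cm, Dm, Eb, F, Gm, Adim.
Reading the progression, the first chord not in that set is Em, so the modulation leaves Bb major there.
The chord immediately before Em is Dm, which is diatonic to both keys: iii in Bb major and iv in A minor.

Dm — iii in Bb major, iv in A minor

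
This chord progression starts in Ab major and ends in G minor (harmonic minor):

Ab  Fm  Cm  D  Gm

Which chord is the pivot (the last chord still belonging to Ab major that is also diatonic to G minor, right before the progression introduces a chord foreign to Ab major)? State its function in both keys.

Cm — iii in Ab major, iv in G minor

Chords diatonic to Ab major: Ab, Bbm, Cm, Db, Eb, Fm, Gdim.
Reading the progression, the first chord not in that set is D, so the modulation leaves Ab major there.
The chord immediately before D is Cm, which is diatonic to both keys: iii in Ab major and iv in G minor.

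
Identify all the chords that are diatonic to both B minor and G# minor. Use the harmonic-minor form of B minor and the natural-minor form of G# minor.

Triads in B minor (harmonic minor): Bm (i), C#dim (ii°), Daug (III+), Em (iv), F# (V), G (VI), A#dim (vii°).
Triads in G# minor (natural minor): G#m (i), A#dim (ii°), B (III), C#m (iv), D#m (v), E (VI), F# (VII).
Shared triads with their functions: F# (V in B minor, VII in G# minor); A#dim (vii° in B minor, ii° in G# minor).

F#, A#dim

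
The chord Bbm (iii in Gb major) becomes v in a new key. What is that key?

Eb minor

The numeral v denotes a minor triad on scale degree 5. With Bb on degree 5, the tonic of the new key is Eb.
Degree 5 carries a minor triad in natural-minor keys, so the destination is Eb minor.
Check: the diatonic triads of Eb minor (natural minor) are Ebm (i), Fdim (ii°), Gb (III), Abm (iv), Bbm (v), Cb (VI), Db (VII) — Bbm is indeed v.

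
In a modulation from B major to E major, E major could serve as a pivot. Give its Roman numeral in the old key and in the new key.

IV in B major; I in E major

The scale of B major is B C# D# E F# G# A#; E is degree 4, and the triad built there (E-G#-B) is major, so it is IV.
The scale of E major is E F# G# A B C# D#; E is degree 1, and the triad built there (E-G#-B) is major, so it is I.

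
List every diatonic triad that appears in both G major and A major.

Triads in G major: G major (I), A minor (ii), B minor (iii), C major (IV), D major (V), E minor (vi), F# diminished (vii°).
Triads in A major: A major (I), B minor (ii), C# minor (iii), D major (IV), E major (V), F# minor (vi), G# diminished (vii°).
Shared triads with their functions: B minor (iii in G major, ii in A major); D major (V in G major, IV in A major).

Bm, D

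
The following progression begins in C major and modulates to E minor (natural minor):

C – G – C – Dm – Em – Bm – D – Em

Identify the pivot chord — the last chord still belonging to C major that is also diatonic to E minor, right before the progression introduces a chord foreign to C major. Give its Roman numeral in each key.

Chords diatonic to C major: C, Dm, Em, F, G, Am, Bdim.
Reading the progression, the first chord not in that set is Bm, so the modulation leaves C major there.
The chord immediately before Bm is Em, which is diatonic to both keys: iii in C major and i in E minor.

Em — iii in C major, i in E minor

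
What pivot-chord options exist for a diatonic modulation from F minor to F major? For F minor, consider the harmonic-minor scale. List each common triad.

Triads in F minor (harmonic minor): Fm (i), Gdim (ii°), Abaug (III+), Bbm (iv), C (V), Db (VI), Edim (vii°).
Triads in F major: F (I), Gm (ii), Am (iii), Bb (IV), C (V), Dm (vi), Edim (vii°).
Shared triads with their functions: C (V in F minor, V in F major); Edim (vii° in F minor, vii° in F major).

C, Edim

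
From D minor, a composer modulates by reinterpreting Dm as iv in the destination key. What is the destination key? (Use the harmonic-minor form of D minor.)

A minor

The numeral iv denotes a minor triad on scale degree 4. With D on degree 4, the tonic of the new key is A.
Degree 4 carries a minor triad in minor keys, so the destination is A minor.
Check: the diatonic triads of A minor (natural minor) are Am (i), Bdim (ii°), C (III), Dm (iv), Em (v), F (VI), G (VII) — Dm is indeed iv.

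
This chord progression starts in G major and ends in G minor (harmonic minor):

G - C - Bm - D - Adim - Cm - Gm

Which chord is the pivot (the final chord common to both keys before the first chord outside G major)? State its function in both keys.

D — V in G major, V in G minor

Chords diatonic to G major: G, Am, Bm, C, D, Em, F#dim.
Reading the progression, the first chord not in that set is Adim, so the modulation leaves G major there.
The chord immediately before Adim is D, which is diatonic to both keys: V in G major and V in G minor.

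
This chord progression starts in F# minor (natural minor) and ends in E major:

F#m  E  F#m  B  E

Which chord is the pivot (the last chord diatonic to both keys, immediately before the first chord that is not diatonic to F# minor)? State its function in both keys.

F#m — i in F# minor, ii in E major

Chords diatonic to F# minor: F#m, G#dim, A, Bm, C#m, D, E.
Reading the progression, the first chord not in that set is B, so the modulation leaves F# minor there.
The chord immediately before B is F#m, which is diatonic to both keys: i in F# minor and ii in E major.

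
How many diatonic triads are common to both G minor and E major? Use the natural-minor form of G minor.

0

Diatonic triads of G minor (natural minor): Gm (i), Adim (ii°), B♭ (III), Cm (iv), Dm (v), E♭ (VI), F (VII).
Diatonic triads of E major: E (I), F♯m (ii), G♯m (iii), A (IV), B (V), C♯m (vi), D♯dim (vii°).
No triad has the same root and quality in both keys.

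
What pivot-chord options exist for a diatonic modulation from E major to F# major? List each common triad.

Triads in E major: E (I), F#m (ii), G#m (iii), A (IV), B (V), C#m (vi), D#dim (vii°).
Triads in F# major: F# (I), G#m (ii), A#m (iii), B (IV), C# (V), D#m (vi), E#dim (vii°).
Shared triads with their functions: G#m (iii in E major, ii in F# major); B (V in E major, IV in F# major).

G#m, B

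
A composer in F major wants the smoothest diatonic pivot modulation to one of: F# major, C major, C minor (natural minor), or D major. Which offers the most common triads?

Triads of F major: F (I), Gm (ii), Am (iii), Bb (IV), C (V), Dm (vi), Edim (vii°).
F# major shares 0: none.
C major shares 4: F, Am, C, Dm.
C minor (natural minor) shares 2: Gm, Bb.
D major shares 0: none.
The most common triads (4) are shared with C major.

C major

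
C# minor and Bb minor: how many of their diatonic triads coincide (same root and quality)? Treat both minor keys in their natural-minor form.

0

Diatonic triads of C# minor (natural minor): C#m (i), D#dim (ii°), E (III), F#m (iv), G#m (v), A (VI), B (VII).
Diatonic triads of Bb minor (natural minor): Bbm (i), Cdim (ii°), Db (III), Ebm (iv), Fm (v), Gb (VI), Ab (VII).
No triad has the same root and quality in both keys.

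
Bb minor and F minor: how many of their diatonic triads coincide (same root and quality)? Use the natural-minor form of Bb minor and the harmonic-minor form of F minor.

3

Diatonic triads of Bb minor (natural minor): Bb minor (i), C diminished (ii°), Db major (III), Eb minor (iv), F minor (v), Gb major (VI), Ab major (VII).
Diatonic triads of F minor (harmonic minor): F minor (i), G diminished (ii°), Ab augmented (III+), Bb minor (iv), C major (V), Db major (VI), E diminished (vii°).
Matching root and quality in both lists: Bb minor, Db major, F minor.
That gives 3 common triads.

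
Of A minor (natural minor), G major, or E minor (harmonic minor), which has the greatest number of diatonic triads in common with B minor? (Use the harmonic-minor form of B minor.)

Triads of B minor (harmonic minor): B minor (i), C# diminished (ii°), D augmented (III+), E minor (iv), F# major (V), G major (VI), A# diminished (vii°).
A minor (natural minor) shares 2: Em, G.
G major shares 3: Bm, Em, G.
E minor (harmonic minor) shares 1: Em.
The most common triads (3) are shared with G major.

G major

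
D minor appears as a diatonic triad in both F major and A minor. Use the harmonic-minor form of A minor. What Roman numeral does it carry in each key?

The scale of F major is F G A B♭ C D E; D is degree 6, and the triad built there (D-F-A) is minor, so it is vi.
The scale of A minor (harmonic minor) is A B C D E F G♯; D is degree 4, and the triad built there (D-F-A) is minor, so it is iv.

vi in F major; iv in A minor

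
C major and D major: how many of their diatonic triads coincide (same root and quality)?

2

Diatonic triads of C major: C major (I), D minor (ii), E minor (iii), F major (IV), G major (V), A minor (vi), B diminished (vii°).
Diatonic triads of D major: D major (I), E minor (ii), F♯ minor (iii), G major (IV), A major (V), B minor (vi), C♯ diminished (vii°).
Matching root and quality in both lists: E minor, G major.
That gives 2 common triads.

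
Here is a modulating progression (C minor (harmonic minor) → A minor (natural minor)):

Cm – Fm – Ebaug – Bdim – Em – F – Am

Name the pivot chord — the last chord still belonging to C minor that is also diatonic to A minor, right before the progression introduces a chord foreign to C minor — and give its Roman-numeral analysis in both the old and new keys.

Bdim — vii° in C minor, ii° in A minor

Chords diatonic to C minor: Cm, Ddim, Ebaug, Fm, G, Ab, Bdim.
Reading the progression, the first chord not in that set is Em, so the modulation leaves C minor there.
The chord immediately before Em is Bdim, which is diatonic to both keys: vii° in C minor and ii° in A minor.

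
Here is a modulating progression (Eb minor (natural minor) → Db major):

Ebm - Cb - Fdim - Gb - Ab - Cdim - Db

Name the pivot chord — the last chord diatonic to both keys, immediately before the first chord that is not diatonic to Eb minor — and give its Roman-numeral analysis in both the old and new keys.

Chords diatonic to Eb minor: Ebm, Fdim, Gb, Abm, Bbm, Cb, Db.
Reading the progression, the first chord not in that set is Ab, so the modulation leaves Eb minor there.
The chord immediately before Ab is Gb, which is diatonic to both keys: III in Eb minor and IV in Db major.

Gb — III in Eb minor, IV in Db major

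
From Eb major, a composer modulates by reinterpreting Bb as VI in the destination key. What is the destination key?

D minor

The numeral VI denotes a major triad on scale degree 6. With Bb on degree 6, the tonic of the new key is D.
Degree 6 carries a major triad in minor keys, so the destination is D minor.
Check: the diatonic triads of D minor (natural minor) are Dm (i), Edim (ii°), F (III), Gm (iv), Am (v), Bb (VI), C (VII) — Bb is indeed VI.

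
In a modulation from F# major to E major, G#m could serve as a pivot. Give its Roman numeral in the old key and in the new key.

ii in F# major; iii in E major

The scale of F# major is F# G# A# B C# D# E#; G# is degree 2, and the triad built there (G#-B-D#) is minor, so it is ii.
The scale of E major is E F# G# A B C# D#; G# is degree 3, and the triad built there (G#-B-D#) is minor, so it is iii.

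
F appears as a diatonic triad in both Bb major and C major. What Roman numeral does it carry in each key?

The scale of Bb major is Bb C D Eb F G A; F is degree 5, and the triad built there (F-A-C) is major, so it is V.
The scale of C major is C D E F G A B; F is degree 4, and the triad built there (F-A-C) is major, so it is IV.

V in Bb major; IV in C major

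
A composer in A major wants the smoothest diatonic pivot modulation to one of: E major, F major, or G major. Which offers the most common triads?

Triads of A major: A (I), Bm (ii), C♯m (iii), D (IV), E (V), F♯m (vi), G♯dim (vii°).
E major shares 4: A, C♯m, E, F♯m.
F major shares 0: none.
G major shares 2: Bm, D.
The most common triads (4) are shared with E major.

E major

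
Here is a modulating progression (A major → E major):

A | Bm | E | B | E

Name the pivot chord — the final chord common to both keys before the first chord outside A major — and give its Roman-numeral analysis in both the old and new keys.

Chords diatonic to A major: A, Bm, C#m, D, E, F#m, G#dim.
Reading the progression, the first chord not in that set is B, so the modulation leaves A major there.
The chord immediately before B is E, which is diatonic to both keys: V in A major and I in E major.

E — V in A major, I in E major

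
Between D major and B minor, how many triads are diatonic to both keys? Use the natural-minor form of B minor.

7

Diatonic triads of D major: D major (I), E minor (ii), F# minor (iii), G major (IV), A major (V), B minor (vi), C# diminished (vii°).
Diatonic triads of B minor (natural minor): B minor (i), C# diminished (ii°), D major (III), E minor (iv), F# minor (v), G major (VI), A major (VII).
Matching root and quality in both lists: D major, E minor, F# minor, G major, A major, B minor, C# diminished.
That gives 7 common triads.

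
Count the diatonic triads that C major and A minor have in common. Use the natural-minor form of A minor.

Diatonic triads of C major: C (I), Dm (ii), Em (iii), F (IV), G (V), Am (vi), Bdim (vii°).
Diatonic triads of A minor (natural minor): Am (i), Bdim (ii°), C (III), Dm (iv), Em (v), F (VI), G (VII).
Matching root and quality in both lists: C, Dm, Em, F, G, Am, Bdim.
That gives 7 common triads.

7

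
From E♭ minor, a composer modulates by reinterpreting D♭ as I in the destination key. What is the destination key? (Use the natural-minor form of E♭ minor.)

D♭ major

The numeral I denotes a major triad on scale degree 1. With D♭ on degree 1, the tonic of the new key is D♭.
Degree 1 carries a major triad in major keys, so the destination is D♭ major.
Check: the diatonic triads of D♭ major are D♭ (I), E♭m (ii), Fm (iii), G♭ (IV), A♭ (V), B♭m (vi), Cdim (vii°) — D♭ is indeed I.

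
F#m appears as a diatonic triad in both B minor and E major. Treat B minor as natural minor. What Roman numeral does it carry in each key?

The scale of B minor (natural minor) is B C# D E F# G A; F# is degree 5, and the triad built there (F#-A-C#) is minor, so it is v.
The scale of E major is E F# G# A B C# D#; F# is degree 2, and the triad built there (F#-A-C#) is minor, so it is ii.

v in B minor; ii in E major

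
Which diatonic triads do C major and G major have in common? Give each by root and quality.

Triads in C major: C major (I), D minor (ii), E minor (iii), F major (IV), G major (V), A minor (vi), B diminished (vii°).
Triads in G major: G major (I), A minor (ii), B minor (iii), C major (IV), D major (V), E minor (vi), F# diminished (vii°).
Shared triads with their functions: C major (I in C major, IV in G major); E minor (iii in C major, vi in G major); G major (V in C major, I in G major); A minor (vi in C major, ii in G major).

C, Em, G, Am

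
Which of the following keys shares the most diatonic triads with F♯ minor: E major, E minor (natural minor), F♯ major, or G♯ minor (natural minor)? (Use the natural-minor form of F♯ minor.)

Triads of F♯ minor (natural minor): F♯ minor (i), G♯ diminished (ii°), A major (III), B minor (iv), C♯ minor (v), D major (VI), E major (VII).
E major shares 4: F♯m, A, C♯m, E.
E minor (natural minor) shares 2: Bm, D.
F♯ major shares 0: none.
G♯ minor (natural minor) shares 2: C♯m, E.
The most common triads (4) are shared with E major.

E major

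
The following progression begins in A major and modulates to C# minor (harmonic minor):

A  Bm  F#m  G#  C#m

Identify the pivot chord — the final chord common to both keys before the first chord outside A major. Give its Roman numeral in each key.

Chords diatonic to A major: A, Bm, C#m, D, E, F#m, G#dim.
Reading the progression, the first chord not in that set is G#, so the modulation leaves A major there.
The chord immediately before G# is F#m, which is diatonic to both keys: vi in A major and iv in C# minor.

F#m — vi in A major, iv in C# minor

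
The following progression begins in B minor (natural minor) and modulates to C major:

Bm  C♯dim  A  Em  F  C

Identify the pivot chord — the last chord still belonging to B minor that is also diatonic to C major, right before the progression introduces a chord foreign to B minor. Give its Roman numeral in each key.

Chords diatonic to B minor: Bm, C♯dim, D, Em, F♯m, G, A.
Reading the progression, the first chord not in that set is F, so the modulation leaves B minor there.
The chord immediately before F is Em, which is diatonic to both keys: iv in B minor and iii in C major.

Em — iv in B minor, iii in C major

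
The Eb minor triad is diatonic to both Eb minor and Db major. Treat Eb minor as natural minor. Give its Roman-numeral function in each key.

The scale of Eb minor (natural minor) is Eb F Gb Ab Bb Cb Db; Eb is degree 1, and the triad built there (Eb-Gb-Bb) is minor, so it is i.
The scale of Db major is Db Eb F Gb Ab Bb C; Eb is degree 2, and the triad built there (Eb-Gb-Bb) is minor, so it is ii.

i in Eb minor; ii in Db major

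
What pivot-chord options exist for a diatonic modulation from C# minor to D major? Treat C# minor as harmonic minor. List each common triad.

F#m, A

Triads in C# minor (harmonic minor): C#m (i), D#dim (ii°), Eaug (III+), F#m (iv), G# (V), A (VI), B#dim (vii°).
Triads in D major: D (I), Em (ii), F#m (iii), G (IV), A (V), Bm (vi), C#dim (vii°).
Shared triads with their functions: F#m (iv in C# minor, iii in D major); A (VI in C# minor, V in D major).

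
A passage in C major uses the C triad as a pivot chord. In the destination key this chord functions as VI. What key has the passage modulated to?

E minor

The numeral VI denotes a major triad on scale degree 6. With C on degree 6, the tonic of the new key is E.
Degree 6 carries a major triad in minor keys, so the destination is E minor.
Check: the diatonic triads of E minor (natural minor) are Em (i), F#dim (ii°), G (III), Am (iv), Bm (v), C (VI), D (VII) — C is indeed VI.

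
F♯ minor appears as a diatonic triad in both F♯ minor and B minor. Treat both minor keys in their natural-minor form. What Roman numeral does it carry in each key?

The scale of F♯ minor (natural minor) is F♯ G♯ A B C♯ D E; F♯ is degree 1, and the triad built there (F♯-A-C♯) is minor, so it is i.
The scale of B minor (natural minor) is B C♯ D E F♯ G A; F♯ is degree 5, and the triad built there (F♯-A-C♯) is minor, so it is v.

i in F♯ minor; v in B minor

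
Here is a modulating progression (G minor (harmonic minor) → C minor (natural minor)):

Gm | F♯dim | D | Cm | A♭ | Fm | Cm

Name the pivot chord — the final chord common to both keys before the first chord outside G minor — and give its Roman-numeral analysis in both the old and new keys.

Cm — iv in G minor, i in C minor

Chords diatonic to G minor: Gm, Adim, B♭aug, Cm, D, E♭, F♯dim.
Reading the progression, the first chord not in that set is A♭, so the modulation leaves G minor there.
The chord immediately before A♭ is Cm, which is diatonic to both keys: iv in G minor and i in C minor.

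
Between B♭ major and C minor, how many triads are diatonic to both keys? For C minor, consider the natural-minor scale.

4

Diatonic triads of B♭ major: B♭ (I), Cm (ii), Dm (iii), E♭ (IV), F (V), Gm (vi), Adim (vii°).
Diatonic triads of C minor (natural minor): Cm (i), Ddim (ii°), E♭ (III), Fm (iv), Gm (v), A♭ (VI), B♭ (VII).
Matching root and quality in both lists: B♭, Cm, E♭, Gm.
That gives 4 common triads.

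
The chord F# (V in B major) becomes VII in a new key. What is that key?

The numeral VII denotes a major triad on scale degree 7. With F# on degree 7, the tonic of the new key is G#.
Degree 7 carries a major triad in natural-minor keys, so the destination is G# minor.
Check: the diatonic triads of G# minor (natural minor) are G#m (i), A#dim (ii°), B (III), C#m (iv), D#m (v), E (VI), F# (VII) — F# is indeed VII.

G# minor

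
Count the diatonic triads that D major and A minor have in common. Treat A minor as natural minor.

2

Diatonic triads of D major: D (I), Em (ii), F♯m (iii), G (IV), A (V), Bm (vi), C♯dim (vii°).
Diatonic triads of A minor (natural minor): Am (i), Bdim (ii°), C (III), Dm (iv), Em (v), F (VI), G (VII).
Matching root and quality in both lists: Em, G.
That gives 2 common triads.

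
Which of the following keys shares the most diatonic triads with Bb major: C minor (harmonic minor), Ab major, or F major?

F major

Triads of Bb major: Bb (I), Cm (ii), Dm (iii), Eb (IV), F (V), Gm (vi), Adim (vii°).
C minor (harmonic minor) shares 1: Cm.
Ab major shares 2: Cm, Eb.
F major shares 4: Bb, Dm, F, Gm.
The most common triads (4) are shared with F major.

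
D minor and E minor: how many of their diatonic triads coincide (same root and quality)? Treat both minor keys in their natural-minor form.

2

Diatonic triads of D minor (natural minor): Dm (i), Edim (ii°), F (III), Gm (iv), Am (v), B♭ (VI), C (VII).
Diatonic triads of E minor (natural minor): Em (i), F♯dim (ii°), G (III), Am (iv), Bm (v), C (VI), D (VII).
Matching root and quality in both lists: Am, C.
That gives 2 common triads.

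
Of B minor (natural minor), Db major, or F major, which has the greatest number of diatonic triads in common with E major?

B minor

Triads of E major: E (I), F#m (ii), G#m (iii), A (IV), B (V), C#m (vi), D#dim (vii°).
B minor (natural minor) shares 2: F#m, A.
Db major shares 0: none.
F major shares 0: none.
The most common triads (2) are shared with B minor.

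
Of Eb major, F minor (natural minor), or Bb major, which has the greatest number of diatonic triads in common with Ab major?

F minor

Triads of Ab major: Ab major (I), Bb minor (ii), C minor (iii), Db major (IV), Eb major (V), F minor (vi), G diminished (vii°).
Eb major shares 4: Ab, Cm, Eb, Fm.
F minor (natural minor) shares 7: Ab, Bbm, Cm, Db, Eb, Fm, Gdim.
Bb major shares 2: Cm, Eb.
The most common triads (7) are shared with F minor.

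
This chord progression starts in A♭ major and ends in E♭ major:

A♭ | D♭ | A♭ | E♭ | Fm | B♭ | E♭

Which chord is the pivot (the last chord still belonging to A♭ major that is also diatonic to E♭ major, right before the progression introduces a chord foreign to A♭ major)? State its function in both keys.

Fm — vi in A♭ major, ii in E♭ major

Chords diatonic to A♭ major: A♭, B♭m, Cm, D♭, E♭, Fm, Gdim.
Reading the progression, the first chord not in that set is B♭, so the modulation leaves A♭ major there.
The chord immediately before B♭ is Fm, which is diatonic to both keys: vi in A♭ major and ii in E♭ major.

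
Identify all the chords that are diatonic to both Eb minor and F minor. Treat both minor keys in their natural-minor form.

Bbm, Db

Triads in Eb minor (natural minor): Eb minor (i), F diminished (ii°), Gb major (III), Ab minor (iv), Bb minor (v), Cb major (VI), Db major (VII).
Triads in F minor (natural minor): F minor (i), G diminished (ii°), Ab major (III), Bb minor (iv), C minor (v), Db major (VI), Eb major (VII).
Shared triads with their functions: Bb minor (v in Eb minor, iv in F minor); Db major (VII in Eb minor, VI in F minor).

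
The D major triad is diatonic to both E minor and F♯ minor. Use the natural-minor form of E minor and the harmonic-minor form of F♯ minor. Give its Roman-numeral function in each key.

The scale of E minor (natural minor) is E F♯ G A B C D; D is degree 7, and the triad built there (D-F♯-A) is major, so it is VII.
The scale of F♯ minor (harmonic minor) is F♯ G♯ A B C♯ D E♯; D is degree 6, and the triad built there (D-F♯-A) is major, so it is VI.

VII in E minor; VI in F♯ minor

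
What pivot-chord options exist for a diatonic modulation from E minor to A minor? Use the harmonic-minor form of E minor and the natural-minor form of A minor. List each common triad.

Triads in E minor (harmonic minor): E minor (i), F# diminished (ii°), G augmented (III+), A minor (iv), B major (V), C major (VI), D# diminished (vii°).
Triads in A minor (natural minor): A minor (i), B diminished (ii°), C major (III), D minor (iv), E minor (v), F major (VI), G major (VII).
Shared triads with their functions: E minor (i in E minor, v in A minor); A minor (iv in E minor, i in A minor); C major (VI in E minor, III in A minor).

Em, Am, C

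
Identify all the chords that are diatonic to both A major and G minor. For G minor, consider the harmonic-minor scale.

Triads in A major: A (I), Bm (ii), C#m (iii), D (IV), E (V), F#m (vi), G#dim (vii°).
Triads in G minor (harmonic minor): Gm (i), Adim (ii°), Bbaug (III+), Cm (iv), D (V), Eb (VI), F#dim (vii°).
Shared triads with their functions: D (IV in A major, V in G minor).

D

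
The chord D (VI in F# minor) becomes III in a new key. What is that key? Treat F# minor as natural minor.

The numeral III denotes a major triad on scale degree 3. With D on degree 3, the tonic of the new key is B.
Degree 3 carries a major triad in natural-minor keys, so the destination is B minor.
Check: the diatonic triads of B minor (natural minor) are Bm (i), C#dim (ii°), D (III), Em (iv), F#m (v), G (VI), A (VII) — D is indeed III.

B minor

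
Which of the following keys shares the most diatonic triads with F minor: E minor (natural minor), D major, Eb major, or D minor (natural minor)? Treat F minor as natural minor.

Triads of F minor (natural minor): F minor (i), G diminished (ii°), Ab major (III), Bb minor (iv), C minor (v), Db major (VI), Eb major (VII).
E minor (natural minor) shares 0: none.
D major shares 0: none.
Eb major shares 4: Fm, Ab, Cm, Eb.
D minor (natural minor) shares 0: none.
The most common triads (4) are shared with Eb major.

Eb major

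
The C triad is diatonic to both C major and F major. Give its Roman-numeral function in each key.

I in C major; V in F major

The scale of C major is C D E F G A B; C is degree 1, and the triad built there (C-E-G) is major, so it is I.
The scale of F major is F G A Bb C D E; C is degree 5, and the triad built there (C-E-G) is major, so it is V.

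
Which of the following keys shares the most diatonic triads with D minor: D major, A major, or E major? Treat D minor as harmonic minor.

Triads of D minor (harmonic minor): D minor (i), E diminished (ii°), F augmented (III+), G minor (iv), A major (V), Bb major (VI), C# diminished (vii°).
D major shares 2: A, C#dim.
A major shares 1: A.
E major shares 1: A.
The most common triads (2) are shared with D major.

D major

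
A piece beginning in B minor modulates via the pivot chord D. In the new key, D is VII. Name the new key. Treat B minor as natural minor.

E minor

The numeral VII denotes a major triad on scale degree 7. With D on degree 7, the tonic of the new key is E.
Degree 7 carries a major triad in natural-minor keys, so the destination is E minor.
Check: the diatonic triads of E minor (natural minor) are Em (i), F#dim (ii°), G (III), Am (iv), Bm (v), C (VI), D (VII) — D is indeed VII.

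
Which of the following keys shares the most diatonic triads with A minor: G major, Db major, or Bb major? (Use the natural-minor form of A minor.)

Triads of A minor (natural minor): A minor (i), B diminished (ii°), C major (III), D minor (iv), E minor (v), F major (VI), G major (VII).
G major shares 4: Am, C, Em, G.
Db major shares 0: none.
Bb major shares 2: Dm, F.
The most common triads (4) are shared with G major.

G major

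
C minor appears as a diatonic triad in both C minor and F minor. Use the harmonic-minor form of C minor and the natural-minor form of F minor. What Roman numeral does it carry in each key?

i in C minor; v in F minor

The scale of C minor (harmonic minor) is C D Eb F G Ab B; C is degree 1, and the triad built there (C-Eb-G) is minor, so it is i.
The scale of F minor (natural minor) is F G Ab Bb C Db Eb; C is degree 5, and the triad built there (C-Eb-G) is minor, so it is v.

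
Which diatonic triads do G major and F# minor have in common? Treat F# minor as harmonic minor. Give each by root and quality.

Triads in G major: G (I), Am (ii), Bm (iii), C (IV), D (V), Em (vi), F#dim (vii°).
Triads in F# minor (harmonic minor): F#m (i), G#dim (ii°), Aaug (III+), Bm (iv), C# (V), D (VI), E#dim (vii°).
Shared triads with their functions: Bm (iii in G major, iv in F# minor); D (V in G major, VI in F# minor).

Bm, D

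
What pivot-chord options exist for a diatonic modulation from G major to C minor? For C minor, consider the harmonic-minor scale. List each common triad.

Triads in G major: G (I), Am (ii), Bm (iii), C (IV), D (V), Em (vi), F#dim (vii°).
Triads in C minor (harmonic minor): Cm (i), Ddim (ii°), Ebaug (III+), Fm (iv), G (V), Ab (VI), Bdim (vii°).
Shared triads with their functions: G (I in G major, V in C minor).

G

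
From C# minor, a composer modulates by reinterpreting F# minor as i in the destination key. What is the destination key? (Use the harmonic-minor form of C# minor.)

F# minor

The numeral i denotes a minor triad on scale degree 1. With F# on degree 1, the tonic of the new key is F#.
Degree 1 carries a minor triad in minor keys, so the destination is F# minor.
Check: the diatonic triads of F# minor (natural minor) are F#m (i), G#dim (ii°), A (III), Bm (iv), C#m (v), D (VI), E (VII) — F# minor is indeed i.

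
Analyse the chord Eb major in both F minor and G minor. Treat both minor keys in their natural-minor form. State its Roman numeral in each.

VII in F minor; VI in G minor

The scale of F minor (natural minor) is F G Ab Bb C Db Eb; Eb is degree 7, and the triad built there (Eb-G-Bb) is major, so it is VII.
The scale of G minor (natural minor) is G A Bb C D Eb F; Eb is degree 6, and the triad built there (Eb-G-Bb) is major, so it is VI.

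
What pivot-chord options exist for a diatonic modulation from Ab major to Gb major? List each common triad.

Bbm, Db

Triads in Ab major: Ab (I), Bbm (ii), Cm (iii), Db (IV), Eb (V), Fm (vi), Gdim (vii°).
Triads in Gb major: Gb (I), Abm (ii), Bbm (iii), Cb (IV), Db (V), Ebm (vi), Fdim (vii°).
Shared triads with their functions: Bbm (ii in Ab major, iii in Gb major); Db (IV in Ab major, V in Gb major).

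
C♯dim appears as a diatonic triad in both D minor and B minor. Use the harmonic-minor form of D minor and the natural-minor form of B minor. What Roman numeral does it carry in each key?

vii° in D minor; ii° in B minor

The scale of D minor (harmonic minor) is D E F G A B♭ C♯; C♯ is degree 7, and the triad built there (C♯-E-G) is diminished, so it is vii°.
The scale of B minor (natural minor) is B C♯ D E F♯ G A; C♯ is degree 2, and the triad built there (C♯-E-G) is diminished, so it is ii°.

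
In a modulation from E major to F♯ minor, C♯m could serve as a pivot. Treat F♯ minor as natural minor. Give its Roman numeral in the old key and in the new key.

The scale of E major is E F♯ G♯ A B C♯ D♯; C♯ is degree 6, and the triad built there (C♯-E-G♯) is minor, so it is vi.
The scale of F♯ minor (natural minor) is F♯ G♯ A B C♯ D E; C♯ is degree 5, and the triad built there (C♯-E-G♯) is minor, so it is v.

vi in E major; v in F♯ minor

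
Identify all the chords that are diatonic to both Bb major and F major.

Bb, Dm, F, Gm

Triads in Bb major: Bb major (I), C minor (ii), D minor (iii), Eb major (IV), F major (V), G minor (vi), A diminished (vii°).
Triads in F major: F major (I), G minor (ii), A minor (iii), Bb major (IV), C major (V), D minor (vi), E diminished (vii°).
Shared triads with their functions: Bb major (I in Bb major, IV in F major); D minor (iii in Bb major, vi in F major); F major (V in Bb major, I in F major); G minor (vi in Bb major, ii in F major).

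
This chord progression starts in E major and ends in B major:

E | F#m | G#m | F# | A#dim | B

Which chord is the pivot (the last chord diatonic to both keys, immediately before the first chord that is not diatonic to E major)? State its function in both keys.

Chords diatonic to E major: E, F#m, G#m, A, B, C#m, D#dim.
Reading the progression, the first chord not in that set is F#, so the modulation leaves E major there.
The chord immediately before F# is G#m, which is diatonic to both keys: iii in E major and vi in B major.

G#m — iii in E major, vi in B major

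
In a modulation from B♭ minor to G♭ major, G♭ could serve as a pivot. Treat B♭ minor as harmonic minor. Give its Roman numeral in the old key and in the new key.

VI in B♭ minor; I in G♭ major

The scale of B♭ minor (harmonic minor) is B♭ C D♭ E♭ F G♭ A; G♭ is degree 6, and the triad built there (G♭-B♭-D♭) is major, so it is VI.
The scale of G♭ major is G♭ A♭ B♭ C♭ D♭ E♭ F; G♭ is degree 1, and the triad built there (G♭-B♭-D♭) is major, so it is I.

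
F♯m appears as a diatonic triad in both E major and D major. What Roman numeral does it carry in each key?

ii in E major; iii in D major

The scale of E major is E F♯ G♯ A B C♯ D♯; F♯ is degree 2, and the triad built there (F♯-A-C♯) is minor, so it is ii.
The scale of D major is D E F♯ G A B C♯; F♯ is degree 3, and the triad built there (F♯-A-C♯) is minor, so it is iii.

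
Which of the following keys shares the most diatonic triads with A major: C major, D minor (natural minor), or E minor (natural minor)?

E minor

Triads of A major: A (I), Bm (ii), C#m (iii), D (IV), E (V), F#m (vi), G#dim (vii°).
C major shares 0: none.
D minor (natural minor) shares 0: none.
E minor (natural minor) shares 2: Bm, D.
The most common triads (2) are shared with E minor.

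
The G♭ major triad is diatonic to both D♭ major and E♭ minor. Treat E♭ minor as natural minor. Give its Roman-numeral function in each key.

The scale of D♭ major is D♭ E♭ F G♭ A♭ B♭ C; G♭ is degree 4, and the triad built there (G♭-B♭-D♭) is major, so it is IV.
The scale of E♭ minor (natural minor) is E♭ F G♭ A♭ B♭ C♭ D♭; G♭ is degree 3, and the triad built there (G♭-B♭-D♭) is major, so it is III.

IV in D♭ major; III in E♭ minor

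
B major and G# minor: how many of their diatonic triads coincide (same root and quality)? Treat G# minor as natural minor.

Diatonic triads of B major: B (I), C#m (ii), D#m (iii), E (IV), F# (V), G#m (vi), A#dim (vii°).
Diatonic triads of G# minor (natural minor): G#m (i), A#dim (ii°), B (III), C#m (iv), D#m (v), E (VI), F# (VII).
Matching root and quality in both lists: B, C#m, D#m, E, F#, G#m, A#dim.
That gives 7 common triads.

7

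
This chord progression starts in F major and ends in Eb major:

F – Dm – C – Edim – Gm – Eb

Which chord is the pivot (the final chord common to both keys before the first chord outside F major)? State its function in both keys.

Gm — ii in F major, iii in Eb major

Chords diatonic to F major: F, Gm, Am, Bb, C, Dm, Edim.
Reading the progression, the first chord not in that set is Eb, so the modulation leaves F major there.
The chord immediately before Eb is Gm, which is diatonic to both keys: ii in F major and iii in Eb major.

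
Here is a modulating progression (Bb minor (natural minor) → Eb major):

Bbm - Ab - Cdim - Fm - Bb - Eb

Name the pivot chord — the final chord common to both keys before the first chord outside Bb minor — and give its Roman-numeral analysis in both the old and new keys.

Fm — v in Bb minor, ii in Eb major

Chords diatonic to Bb minor: Bbm, Cdim, Db, Ebm, Fm, Gb, Ab.
Reading the progression, the first chord not in that set is Bb, so the modulation leaves Bb minor there.
The chord immediately before Bb is Fm, which is diatonic to both keys: v in Bb minor and ii in Eb major.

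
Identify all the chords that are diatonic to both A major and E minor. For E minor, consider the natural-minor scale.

Triads in A major: A major (I), B minor (ii), C# minor (iii), D major (IV), E major (V), F# minor (vi), G# diminished (vii°).
Triads in E minor (natural minor): E minor (i), F# diminished (ii°), G major (III), A minor (iv), B minor (v), C major (VI), D major (VII).
Shared triads with their functions: B minor (ii in A major, v in E minor); D major (IV in A major, VII in E minor).

Bm, D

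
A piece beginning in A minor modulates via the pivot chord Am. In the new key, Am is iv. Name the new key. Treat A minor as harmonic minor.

E minor

The numeral iv denotes a minor triad on scale degree 4. With A on degree 4, the tonic of the new key is E.
Degree 4 carries a minor triad in minor keys, so the destination is E minor.
Check: the diatonic triads of E minor (natural minor) are Em (i), F♯dim (ii°), G (III), Am (iv), Bm (v), C (VI), D (VII) — Am is indeed iv.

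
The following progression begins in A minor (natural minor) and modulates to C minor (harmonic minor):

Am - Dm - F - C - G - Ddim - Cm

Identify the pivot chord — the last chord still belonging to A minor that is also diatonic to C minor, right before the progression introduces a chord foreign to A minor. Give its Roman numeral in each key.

G — VII in A minor, V in C minor

Chords diatonic to A minor: Am, Bdim, C, Dm, Em, F, G.
Reading the progression, the first chord not in that set is Ddim, so the modulation leaves A minor there.
The chord immediately before Ddim is G, which is diatonic to both keys: VII in A minor and V in C minor.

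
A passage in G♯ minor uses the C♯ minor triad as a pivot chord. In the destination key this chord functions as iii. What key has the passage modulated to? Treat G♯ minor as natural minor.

The numeral iii denotes a minor triad on scale degree 3. With C♯ on degree 3, the tonic of the new key is A.
Degree 3 carries a minor triad in major keys, so the destination is A major.
Check: the diatonic triads of A major are A (I), Bm (ii), C♯m (iii), D (IV), E (V), F♯m (vi), G♯dim (vii°) — C♯ minor is indeed iii.

A major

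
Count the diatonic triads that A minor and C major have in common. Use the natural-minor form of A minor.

Diatonic triads of A minor (natural minor): Am (i), Bdim (ii°), C (III), Dm (iv), Em (v), F (VI), G (VII).
Diatonic triads of C major: C (I), Dm (ii), Em (iii), F (IV), G (V), Am (vi), Bdim (vii°).
Matching root and quality in both lists: Am, Bdim, C, Dm, Em, F, G.
That gives 7 common triads.

7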